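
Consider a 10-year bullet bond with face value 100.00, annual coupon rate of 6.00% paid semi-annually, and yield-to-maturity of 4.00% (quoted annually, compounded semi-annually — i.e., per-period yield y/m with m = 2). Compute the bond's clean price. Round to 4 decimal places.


Coupon per period c = face * coupon_rate / m = 3.000000
Periods per year m = 2; per-period yield y/m = 0.020000
Number of cashflows N = 20
Cashflows (t years, CF_t, discount factor 1/(1+y/m)^(m*t), PV):
  t = 0.5000: CF_t = 3.000000, DF = 0.980392, PV = 2.941176
  t = 1.0000: CF_t = 3.000000, DF = 0.961169, PV = 2.883506
  t = 1.5000: CF_t = 3.000000, DF = 0.942322, PV = 2.826967
  t = 2.0000: CF_t = 3.000000, DF = 0.923845, PV = 2.771536
  t = 2.5000: CF_t = 3.000000, DF = 0.905731, PV = 2.717192
  t = 3.0000: CF_t = 3.000000, DF = 0.887971, PV = 2.663914
  t = 3.5000: CF_t = 3.000000, DF = 0.870560, PV = 2.611681
  t = 4.0000: CF_t = 3.000000, DF = 0.853490, PV = 2.560471
  t = 4.5000: CF_t = 3.000000, DF = 0.836755, PV = 2.510266
  t = 5.0000: CF_t = 3.000000, DF = 0.820348, PV = 2.461045
  t = 5.5000: CF_t = 3.000000, DF = 0.804263, PV = 2.412789
  t = 6.0000: CF_t = 3.000000, DF = 0.788493, PV = 2.365480
  t = 6.5000: CF_t = 3.000000, DF = 0.773033, PV = 2.319098
  t = 7.0000: CF_t = 3.000000, DF = 0.757875, PV = 2.273625
  t = 7.5000: CF_t = 3.000000, DF = 0.743015, PV = 2.229044
  t = 8.0000: CF_t = 3.000000, DF = 0.728446, PV = 2.185337
  t = 8.5000: CF_t = 3.000000, DF = 0.714163, PV = 2.142488
  t = 9.0000: CF_t = 3.000000, DF = 0.700159, PV = 2.100478
  t = 9.5000: CF_t = 3.000000, DF = 0.686431, PV = 2.059292
  t = 10.0000: CF_t = 103.000000, DF = 0.672971, PV = 69.316047
Price P = sum_t PV_t = 116.351433

Answer: Price = 116.3514


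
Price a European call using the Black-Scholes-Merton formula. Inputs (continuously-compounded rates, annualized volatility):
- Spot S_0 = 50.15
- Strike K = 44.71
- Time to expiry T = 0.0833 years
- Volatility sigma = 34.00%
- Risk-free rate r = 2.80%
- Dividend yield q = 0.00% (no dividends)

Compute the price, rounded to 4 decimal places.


Answer: Price = 5.8076

Derivation:
d1 = (ln(S/K) + (r - q + 0.5*sigma^2) * T) / (sigma * sqrt(T)) = 1.24292847
d2 = d1 - sigma * sqrt(T) = 1.14479856
exp(-rT) = 0.99767032; exp(-qT) = 1.00000000
C = S_0 * exp(-qT) * N(d1) - K * exp(-rT) * N(d2)
N(d1) = 0.89305290; N(d2) = 0.87385369
C = 50.1500 * 1.00000000 * 0.89305290 - 44.7100 * 0.99767032 * 0.87385369 = 5.8076


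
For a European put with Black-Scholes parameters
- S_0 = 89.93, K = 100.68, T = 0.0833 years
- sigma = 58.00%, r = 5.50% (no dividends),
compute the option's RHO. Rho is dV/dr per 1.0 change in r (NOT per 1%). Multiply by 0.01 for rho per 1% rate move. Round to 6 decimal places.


d1 = -0.5634653373; d2 = -0.7308634257
phi(d1) = 0.3403825570; exp(-qT) = 1.0000000000; exp(-rT) = 0.9954289791
N(-d2) = 0.7675687111
Rho = -K*T*exp(-rT)*N(-d2) = -100.6800 * 0.0833 * 0.9954289791 * 0.7675687111 = -6.407900

Answer: Rho = -6.407900


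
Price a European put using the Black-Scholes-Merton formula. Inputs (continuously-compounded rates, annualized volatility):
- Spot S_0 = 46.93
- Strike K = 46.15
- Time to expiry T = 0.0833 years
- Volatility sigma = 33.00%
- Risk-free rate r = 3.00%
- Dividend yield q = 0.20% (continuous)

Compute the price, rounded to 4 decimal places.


Answer: Price = 1.3570

Derivation:
d1 = (ln(S/K) + (r - q + 0.5*sigma^2) * T) / (sigma * sqrt(T)) = 0.24808196
d2 = d1 - sigma * sqrt(T) = 0.15283822
exp(-rT) = 0.99750412; exp(-qT) = 0.99983341
P = K * exp(-rT) * N(-d2) - S_0 * exp(-qT) * N(-d1)
N(-d1) = 0.40203550; N(-d2) = 0.43926293
P = 46.1500 * 0.99750412 * 0.43926293 - 46.9300 * 0.99983341 * 0.40203550 = 1.3570


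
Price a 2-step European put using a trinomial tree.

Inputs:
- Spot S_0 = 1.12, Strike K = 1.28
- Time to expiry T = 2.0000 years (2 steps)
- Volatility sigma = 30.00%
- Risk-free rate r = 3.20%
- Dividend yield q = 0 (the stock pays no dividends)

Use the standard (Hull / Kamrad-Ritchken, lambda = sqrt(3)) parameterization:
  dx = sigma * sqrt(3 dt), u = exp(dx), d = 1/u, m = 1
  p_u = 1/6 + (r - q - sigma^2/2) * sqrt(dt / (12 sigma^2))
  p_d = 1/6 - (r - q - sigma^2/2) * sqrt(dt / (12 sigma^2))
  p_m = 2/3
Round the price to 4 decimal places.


Answer: Price = V(0,0) = 0.2392

Derivation:
dt = T/N = 1.000000; dx = sigma*sqrt(3*dt) = 0.519615
u = exp(dx) = 1.681381; d = 1/u = 0.594749
p_u = 0.154157, p_m = 0.666667, p_d = 0.179176
Discount per step: exp(-r*dt) = 0.968507
Stock lattice S(k, j) with j the centered position index:
  k=0: S(0,+0) = 1.1200
  k=1: S(1,-1) = 0.6661; S(1,+0) = 1.1200; S(1,+1) = 1.8831
  k=2: S(2,-2) = 0.3962; S(2,-1) = 0.6661; S(2,+0) = 1.1200; S(2,+1) = 1.8831; S(2,+2) = 3.1663
Terminal payoffs V(N, j) = max(K - S_T, 0):
  V(2,-2) = 0.883826; V(2,-1) = 0.613881; V(2,+0) = 0.160000; V(2,+1) = 0.000000; V(2,+2) = 0.000000
Backward induction: V(k, j) = exp(-r*dt) * [p_u * V(k+1, j+1) + p_m * V(k+1, j) + p_d * V(k+1, j-1)]
  V(1,-1) = exp(-r*dt) * [p_u*0.160000 + p_m*0.613881 + p_d*0.883826] = 0.573626
  V(1,+0) = exp(-r*dt) * [p_u*0.000000 + p_m*0.160000 + p_d*0.613881] = 0.209836
  V(1,+1) = exp(-r*dt) * [p_u*0.000000 + p_m*0.000000 + p_d*0.160000] = 0.027765
  V(0,+0) = exp(-r*dt) * [p_u*0.027765 + p_m*0.209836 + p_d*0.573626] = 0.239174


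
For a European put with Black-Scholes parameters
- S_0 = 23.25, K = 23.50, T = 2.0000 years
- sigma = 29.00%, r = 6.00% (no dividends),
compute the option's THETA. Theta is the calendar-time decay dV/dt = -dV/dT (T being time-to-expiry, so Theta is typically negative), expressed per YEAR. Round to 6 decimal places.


d1 = 0.4715785606; d2 = 0.0614566275
phi(d1) = 0.3569599449; exp(-qT) = 1.0000000000; exp(-rT) = 0.8869204367
Theta = -S*exp(-qT)*phi(d1)*sigma/(2*sqrt(T)) + r*K*exp(-rT)*N(-d2) - q*S*exp(-qT)*N(-d1)
N(-d1) = 0.3186138163; N(-d2) = 0.4754977776; sqrt(T) = 1.4142135624
Term 1 = -23.2500 * 1.0000000000 * 0.3569599449 * 0.2900 / (2 * 1.4142135624) = -0.8509331591
Term 2 = 0.0600 * 23.5000 * 0.8869204367 * 0.4754977776 = 0.5946374621
Term 3 = 0 (no dividend yield, q = 0)
Theta = -0.8509331591 + (0.5946374621) + (0.0000000000) = -0.256296

Answer: Theta = -0.256296


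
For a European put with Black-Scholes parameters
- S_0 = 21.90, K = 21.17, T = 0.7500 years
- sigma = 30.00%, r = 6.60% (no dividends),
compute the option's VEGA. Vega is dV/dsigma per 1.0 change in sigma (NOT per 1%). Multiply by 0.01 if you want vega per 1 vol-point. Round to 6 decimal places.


d1 = 0.4509165326; d2 = 0.1911089115
phi(d1) = 0.3603781461; exp(-qT) = 1.0000000000; exp(-rT) = 0.9517051581
Vega = S * exp(-qT) * phi(d1) * sqrt(T) = 21.9000 * 1.0000000000 * 0.3603781461 * 0.8660254038 = 6.834916

Answer: Vega = 6.834916


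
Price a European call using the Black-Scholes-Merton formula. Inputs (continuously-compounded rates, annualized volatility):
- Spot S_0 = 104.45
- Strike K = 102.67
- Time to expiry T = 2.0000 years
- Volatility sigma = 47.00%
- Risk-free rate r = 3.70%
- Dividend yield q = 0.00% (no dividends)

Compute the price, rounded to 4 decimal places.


d1 = (ln(S/K) + (r - q + 0.5*sigma^2) * T) / (sigma * sqrt(T)) = 0.46953173
d2 = d1 - sigma * sqrt(T) = -0.19514864
exp(-rT) = 0.92867169; exp(-qT) = 1.00000000
C = S_0 * exp(-qT) * N(d1) - K * exp(-rT) * N(d2)
N(d1) = 0.68065520; N(d2) = 0.42263829
C = 104.4500 * 1.00000000 * 0.68065520 - 102.6700 * 0.92867169 * 0.42263829 = 30.7973

Answer: Price = 30.7973


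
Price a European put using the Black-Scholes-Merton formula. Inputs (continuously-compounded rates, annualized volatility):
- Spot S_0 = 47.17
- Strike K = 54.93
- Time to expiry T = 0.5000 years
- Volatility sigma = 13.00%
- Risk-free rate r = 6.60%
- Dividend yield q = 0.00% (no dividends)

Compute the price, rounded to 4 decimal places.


Answer: Price = 6.1873

Derivation:
d1 = (ln(S/K) + (r - q + 0.5*sigma^2) * T) / (sigma * sqrt(T)) = -1.25186783
d2 = d1 - sigma * sqrt(T) = -1.34379171
exp(-rT) = 0.96753856; exp(-qT) = 1.00000000
P = K * exp(-rT) * N(-d2) - S_0 * exp(-qT) * N(-d1)
N(-d1) = 0.89469099; N(-d2) = 0.91049212
P = 54.9300 * 0.96753856 * 0.91049212 - 47.1700 * 1.00000000 * 0.89469099 = 6.1873


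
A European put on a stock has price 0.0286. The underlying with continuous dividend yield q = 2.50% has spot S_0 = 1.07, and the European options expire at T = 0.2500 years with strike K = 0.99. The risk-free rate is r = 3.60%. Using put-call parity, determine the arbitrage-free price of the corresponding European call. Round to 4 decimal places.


Answer: Call price = 0.1108

Derivation:
Put-call parity: C - P = S_0 * exp(-qT) - K * exp(-rT).
S_0 * exp(-qT) = 1.0700 * 0.99376949 = 1.06333335
K * exp(-rT) = 0.9900 * 0.99104038 = 0.98112997
C = P + S*exp(-qT) - K*exp(-rT)
C = 0.0286 + 1.06333335 - 0.98112997 = 0.1108


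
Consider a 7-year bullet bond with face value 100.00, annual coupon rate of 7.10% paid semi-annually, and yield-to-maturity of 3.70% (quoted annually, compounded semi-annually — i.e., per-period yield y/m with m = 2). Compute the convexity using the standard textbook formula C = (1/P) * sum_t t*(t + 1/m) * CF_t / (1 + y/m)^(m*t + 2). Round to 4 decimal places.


Coupon per period c = face * coupon_rate / m = 3.550000
Periods per year m = 2; per-period yield y/m = 0.018500
Number of cashflows N = 14
Cashflows (t years, CF_t, discount factor 1/(1+y/m)^(m*t), PV):
  t = 0.5000: CF_t = 3.550000, DF = 0.981836, PV = 3.485518
  t = 1.0000: CF_t = 3.550000, DF = 0.964002, PV = 3.422207
  t = 1.5000: CF_t = 3.550000, DF = 0.946492, PV = 3.360046
  t = 2.0000: CF_t = 3.550000, DF = 0.929300, PV = 3.299014
  t = 2.5000: CF_t = 3.550000, DF = 0.912420, PV = 3.239091
  t = 3.0000: CF_t = 3.550000, DF = 0.895847, PV = 3.180257
  t = 3.5000: CF_t = 3.550000, DF = 0.879575, PV = 3.122490
  t = 4.0000: CF_t = 3.550000, DF = 0.863598, PV = 3.065774
  t = 4.5000: CF_t = 3.550000, DF = 0.847912, PV = 3.010087
  t = 5.0000: CF_t = 3.550000, DF = 0.832510, PV = 2.955412
  t = 5.5000: CF_t = 3.550000, DF = 0.817389, PV = 2.901730
  t = 6.0000: CF_t = 3.550000, DF = 0.802542, PV = 2.849023
  t = 6.5000: CF_t = 3.550000, DF = 0.787964, PV = 2.797273
  t = 7.0000: CF_t = 103.550000, DF = 0.773652, PV = 80.111643
Price P = sum_t PV_t = 120.799565
Convexity numerator sum_t t*(t + 1/m) * CF_t / (1+y/m)^(m*t + 2):
  t = 0.5000: term = 1.680023
  t = 1.0000: term = 4.948522
  t = 1.5000: term = 9.717274
  t = 2.0000: term = 15.901283
  t = 2.5000: term = 23.418678
  t = 3.0000: term = 32.190623
  t = 3.5000: term = 42.141218
  t = 4.0000: term = 53.197414
  t = 4.5000: term = 65.288923
  t = 5.0000: term = 78.348132
  t = 5.5000: term = 92.310023
  t = 6.0000: term = 107.112090
  t = 6.5000: term = 122.694261
  t = 7.0000: term = 4054.458628
Convexity = (1/P) * sum = 4703.407094 / 120.799565 = 38.935629

Answer: Convexity = 38.9356


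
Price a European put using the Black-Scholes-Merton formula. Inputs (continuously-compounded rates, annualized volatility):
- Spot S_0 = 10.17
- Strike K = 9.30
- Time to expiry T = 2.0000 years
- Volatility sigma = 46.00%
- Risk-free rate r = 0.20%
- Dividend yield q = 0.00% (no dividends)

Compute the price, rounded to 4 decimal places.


d1 = (ln(S/K) + (r - q + 0.5*sigma^2) * T) / (sigma * sqrt(T)) = 0.46888529
d2 = d1 - sigma * sqrt(T) = -0.18165295
exp(-rT) = 0.99600799; exp(-qT) = 1.00000000
P = K * exp(-rT) * N(-d2) - S_0 * exp(-qT) * N(-d1)
N(-d1) = 0.31957582; N(-d2) = 0.57207245
P = 9.3000 * 0.99600799 * 0.57207245 - 10.1700 * 1.00000000 * 0.31957582 = 2.0489

Answer: Price = 2.0489


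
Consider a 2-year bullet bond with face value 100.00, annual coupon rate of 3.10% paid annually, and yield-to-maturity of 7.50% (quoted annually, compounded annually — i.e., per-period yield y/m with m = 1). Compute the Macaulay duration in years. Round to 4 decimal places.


Answer: Macaulay duration = 1.9687 years

Derivation:
Coupon per period c = face * coupon_rate / m = 3.100000
Periods per year m = 1; per-period yield y/m = 0.075000
Number of cashflows N = 2
Cashflows (t years, CF_t, discount factor 1/(1+y/m)^(m*t), PV):
  t = 1.0000: CF_t = 3.100000, DF = 0.930233, PV = 2.883721
  t = 2.0000: CF_t = 103.100000, DF = 0.865333, PV = 89.215792
Price P = sum_t PV_t = 92.099513
Macaulay numerator sum_t t * PV_t:
  t * PV_t at t = 1.0000: 2.883721
  t * PV_t at t = 2.0000: 178.431585
Macaulay duration D = (sum_t t * PV_t) / P = 181.315306 / 92.099513 = 1.968689


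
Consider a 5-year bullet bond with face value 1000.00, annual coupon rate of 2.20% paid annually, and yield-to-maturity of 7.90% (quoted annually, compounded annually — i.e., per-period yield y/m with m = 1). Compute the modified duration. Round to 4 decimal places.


Answer: Modified duration = 4.4064

Derivation:
Coupon per period c = face * coupon_rate / m = 22.000000
Periods per year m = 1; per-period yield y/m = 0.079000
Number of cashflows N = 5
Cashflows (t years, CF_t, discount factor 1/(1+y/m)^(m*t), PV):
  t = 1.0000: CF_t = 22.000000, DF = 0.926784, PV = 20.389249
  t = 2.0000: CF_t = 22.000000, DF = 0.858929, PV = 18.896431
  t = 3.0000: CF_t = 22.000000, DF = 0.796041, PV = 17.512911
  t = 4.0000: CF_t = 22.000000, DF = 0.737758, PV = 16.230687
  t = 5.0000: CF_t = 1022.000000, DF = 0.683743, PV = 698.785158
Price P = sum_t PV_t = 771.814437
First compute Macaulay numerator sum_t t * PV_t:
  t * PV_t at t = 1.0000: 20.389249
  t * PV_t at t = 2.0000: 37.792862
  t * PV_t at t = 3.0000: 52.538734
  t * PV_t at t = 4.0000: 64.922748
  t * PV_t at t = 5.0000: 3493.925792
Macaulay duration D = 3669.569386 / 771.814437 = 4.754471
Modified duration = D / (1 + y/m) = 4.754471 / (1 + 0.079000) = 4.406368


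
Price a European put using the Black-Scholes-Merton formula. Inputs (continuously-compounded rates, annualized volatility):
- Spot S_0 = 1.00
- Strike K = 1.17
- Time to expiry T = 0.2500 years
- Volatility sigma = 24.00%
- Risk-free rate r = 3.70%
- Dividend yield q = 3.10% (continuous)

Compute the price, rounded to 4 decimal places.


d1 = (ln(S/K) + (r - q + 0.5*sigma^2) * T) / (sigma * sqrt(T)) = -1.23586457
d2 = d1 - sigma * sqrt(T) = -1.35586457
exp(-rT) = 0.99079265; exp(-qT) = 0.99227995
P = K * exp(-rT) * N(-d2) - S_0 * exp(-qT) * N(-d1)
N(-d1) = 0.89174555; N(-d2) = 0.91242887
P = 1.1700 * 0.99079265 * 0.91242887 - 1.0000 * 0.99227995 * 0.89174555 = 0.1729

Answer: Price = 0.1729


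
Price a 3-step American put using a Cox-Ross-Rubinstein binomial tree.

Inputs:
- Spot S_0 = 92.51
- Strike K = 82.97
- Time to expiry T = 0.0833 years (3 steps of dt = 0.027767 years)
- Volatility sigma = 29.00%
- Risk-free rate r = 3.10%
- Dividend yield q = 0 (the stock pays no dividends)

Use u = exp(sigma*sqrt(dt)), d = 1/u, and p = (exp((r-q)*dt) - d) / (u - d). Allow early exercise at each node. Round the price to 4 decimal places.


Answer: Price = V(0,0) = 0.3741

Derivation:
dt = T/N = 0.027767
u = exp(sigma*sqrt(dt)) = 1.049510; d = 1/u = 0.952825
p = (exp((r-q)*dt) - d) / (u - d) = 0.496828
Discount per step: exp(-r*dt) = 0.999140
Stock lattice S(k, i) with i counting down-moves:
  k=0: S(0,0) = 92.5100
  k=1: S(1,0) = 97.0902; S(1,1) = 88.1459
  k=2: S(2,0) = 101.8972; S(2,1) = 92.5100; S(2,2) = 83.9876
  k=3: S(3,0) = 106.9421; S(3,1) = 97.0902; S(3,2) = 88.1459; S(3,3) = 80.0255
Terminal payoffs V(N, i) = max(K - S_T, 0):
  V(3,0) = 0.000000; V(3,1) = 0.000000; V(3,2) = 0.000000; V(3,3) = 2.944467
Backward induction: V(k, i) = exp(-r*dt) * [p * V(k+1, i) + (1-p) * V(k+1, i+1)]; then take max(V_cont, immediate exercise) for American.
  V(2,0) = exp(-r*dt) * [p*0.000000 + (1-p)*0.000000] = 0.000000; exercise = 0.000000; V(2,0) = max -> 0.000000
  V(2,1) = exp(-r*dt) * [p*0.000000 + (1-p)*0.000000] = 0.000000; exercise = 0.000000; V(2,1) = max -> 0.000000
  V(2,2) = exp(-r*dt) * [p*0.000000 + (1-p)*2.944467] = 1.480298; exercise = 0.000000; V(2,2) = max -> 1.480298
  V(1,0) = exp(-r*dt) * [p*0.000000 + (1-p)*0.000000] = 0.000000; exercise = 0.000000; V(1,0) = max -> 0.000000
  V(1,1) = exp(-r*dt) * [p*0.000000 + (1-p)*1.480298] = 0.744204; exercise = 0.000000; V(1,1) = max -> 0.744204
  V(0,0) = exp(-r*dt) * [p*0.000000 + (1-p)*0.744204] = 0.374140; exercise = 0.000000; V(0,0) = max -> 0.374140


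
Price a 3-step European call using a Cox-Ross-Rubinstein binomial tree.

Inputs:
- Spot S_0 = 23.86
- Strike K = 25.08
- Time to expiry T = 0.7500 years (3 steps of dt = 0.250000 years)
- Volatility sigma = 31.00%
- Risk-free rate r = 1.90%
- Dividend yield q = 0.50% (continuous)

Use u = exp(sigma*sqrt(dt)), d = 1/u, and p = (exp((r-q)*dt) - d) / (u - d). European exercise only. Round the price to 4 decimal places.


Answer: Price = V(0,0) = 2.3115

Derivation:
dt = T/N = 0.250000
u = exp(sigma*sqrt(dt)) = 1.167658; d = 1/u = 0.856415
p = (exp((r-q)*dt) - d) / (u - d) = 0.472592
Discount per step: exp(-r*dt) = 0.995261
Stock lattice S(k, i) with i counting down-moves:
  k=0: S(0,0) = 23.8600
  k=1: S(1,0) = 27.8603; S(1,1) = 20.4341
  k=2: S(2,0) = 32.5313; S(2,1) = 23.8600; S(2,2) = 17.5000
  k=3: S(3,0) = 37.9855; S(3,1) = 27.8603; S(3,2) = 20.4341; S(3,3) = 14.9873
Terminal payoffs V(N, i) = max(S_T - K, 0):
  V(3,0) = 12.905459; V(3,1) = 2.780319; V(3,2) = 0.000000; V(3,3) = 0.000000
Backward induction: V(k, i) = exp(-r*dt) * [p * V(k+1, i) + (1-p) * V(k+1, i+1)].
  V(2,0) = exp(-r*dt) * [p*12.905459 + (1-p)*2.780319] = 7.529532
  V(2,1) = exp(-r*dt) * [p*2.780319 + (1-p)*0.000000] = 1.307731
  V(2,2) = exp(-r*dt) * [p*0.000000 + (1-p)*0.000000] = 0.000000
  V(1,0) = exp(-r*dt) * [p*7.529532 + (1-p)*1.307731] = 4.227976
  V(1,1) = exp(-r*dt) * [p*1.307731 + (1-p)*0.000000] = 0.615095
  V(0,0) = exp(-r*dt) * [p*4.227976 + (1-p)*0.615095] = 2.311509


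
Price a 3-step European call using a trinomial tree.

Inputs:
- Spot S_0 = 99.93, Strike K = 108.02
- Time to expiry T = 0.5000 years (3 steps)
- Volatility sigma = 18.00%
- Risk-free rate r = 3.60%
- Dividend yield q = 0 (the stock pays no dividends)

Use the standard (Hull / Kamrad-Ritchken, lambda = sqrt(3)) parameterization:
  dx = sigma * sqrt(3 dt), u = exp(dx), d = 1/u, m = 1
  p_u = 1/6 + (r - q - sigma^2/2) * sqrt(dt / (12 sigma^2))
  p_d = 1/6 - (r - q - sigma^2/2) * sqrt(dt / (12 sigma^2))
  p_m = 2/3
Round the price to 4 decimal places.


dt = T/N = 0.166667; dx = sigma*sqrt(3*dt) = 0.127279
u = exp(dx) = 1.135734; d = 1/u = 0.880488
p_u = 0.179630, p_m = 0.666667, p_d = 0.153703
Discount per step: exp(-r*dt) = 0.994018
Stock lattice S(k, j) with j the centered position index:
  k=0: S(0,+0) = 99.9300
  k=1: S(1,-1) = 87.9871; S(1,+0) = 99.9300; S(1,+1) = 113.4939
  k=2: S(2,-2) = 77.4716; S(2,-1) = 87.9871; S(2,+0) = 99.9300; S(2,+1) = 113.4939; S(2,+2) = 128.8989
  k=3: S(3,-3) = 68.2128; S(3,-2) = 77.4716; S(3,-1) = 87.9871; S(3,+0) = 99.9300; S(3,+1) = 113.4939; S(3,+2) = 128.8989; S(3,+3) = 146.3949
Terminal payoffs V(N, j) = max(S_T - K, 0):
  V(3,-3) = 0.000000; V(3,-2) = 0.000000; V(3,-1) = 0.000000; V(3,+0) = 0.000000; V(3,+1) = 5.473908; V(3,+2) = 20.878901; V(3,+3) = 38.374876
Backward induction: V(k, j) = exp(-r*dt) * [p_u * V(k+1, j+1) + p_m * V(k+1, j) + p_d * V(k+1, j-1)]
  V(2,-2) = exp(-r*dt) * [p_u*0.000000 + p_m*0.000000 + p_d*0.000000] = 0.000000
  V(2,-1) = exp(-r*dt) * [p_u*0.000000 + p_m*0.000000 + p_d*0.000000] = 0.000000
  V(2,+0) = exp(-r*dt) * [p_u*5.473908 + p_m*0.000000 + p_d*0.000000] = 0.977398
  V(2,+1) = exp(-r*dt) * [p_u*20.878901 + p_m*5.473908 + p_d*0.000000] = 7.355489
  V(2,+2) = exp(-r*dt) * [p_u*38.374876 + p_m*20.878901 + p_d*5.473908] = 21.524379
  V(1,-1) = exp(-r*dt) * [p_u*0.977398 + p_m*0.000000 + p_d*0.000000] = 0.174520
  V(1,+0) = exp(-r*dt) * [p_u*7.355489 + p_m*0.977398 + p_d*0.000000] = 1.961065
  V(1,+1) = exp(-r*dt) * [p_u*21.524379 + p_m*7.355489 + p_d*0.977398] = 8.866957
  V(0,+0) = exp(-r*dt) * [p_u*8.866957 + p_m*1.961065 + p_d*0.174520] = 2.909466

Answer: Price = V(0,0) = 2.9095


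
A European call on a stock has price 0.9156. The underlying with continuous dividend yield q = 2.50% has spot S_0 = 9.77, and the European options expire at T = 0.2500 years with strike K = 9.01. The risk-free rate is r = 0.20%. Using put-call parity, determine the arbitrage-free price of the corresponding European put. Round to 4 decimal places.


Answer: Put price = 0.2120

Derivation:
Put-call parity: C - P = S_0 * exp(-qT) - K * exp(-rT).
S_0 * exp(-qT) = 9.7700 * 0.99376949 = 9.70912792
K * exp(-rT) = 9.0100 * 0.99950012 = 9.00549613
P = C - S*exp(-qT) + K*exp(-rT)
P = 0.9156 - 9.70912792 + 9.00549613 = 0.2120


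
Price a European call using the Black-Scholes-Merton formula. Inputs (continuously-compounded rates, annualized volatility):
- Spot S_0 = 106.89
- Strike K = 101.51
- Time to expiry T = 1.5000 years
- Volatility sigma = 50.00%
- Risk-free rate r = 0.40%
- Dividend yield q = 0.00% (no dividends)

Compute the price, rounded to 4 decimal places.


Answer: Price = 28.0917

Derivation:
d1 = (ln(S/K) + (r - q + 0.5*sigma^2) * T) / (sigma * sqrt(T)) = 0.40031677
d2 = d1 - sigma * sqrt(T) = -0.21205567
exp(-rT) = 0.99401796; exp(-qT) = 1.00000000
C = S_0 * exp(-qT) * N(d1) - K * exp(-rT) * N(d2)
N(d1) = 0.65553839; N(d2) = 0.41603180
C = 106.8900 * 1.00000000 * 0.65553839 - 101.5100 * 0.99401796 * 0.41603180 = 28.0917


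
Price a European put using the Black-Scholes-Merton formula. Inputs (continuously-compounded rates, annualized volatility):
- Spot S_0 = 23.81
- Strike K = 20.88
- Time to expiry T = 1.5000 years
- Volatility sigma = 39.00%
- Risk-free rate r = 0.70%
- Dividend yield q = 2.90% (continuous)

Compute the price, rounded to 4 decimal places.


Answer: Price = 3.1192

Derivation:
d1 = (ln(S/K) + (r - q + 0.5*sigma^2) * T) / (sigma * sqrt(T)) = 0.44465336
d2 = d1 - sigma * sqrt(T) = -0.03299714
exp(-rT) = 0.98955493; exp(-qT) = 0.95743255
P = K * exp(-rT) * N(-d2) - S_0 * exp(-qT) * N(-d1)
N(-d1) = 0.32828514; N(-d2) = 0.51316157
P = 20.8800 * 0.98955493 * 0.51316157 - 23.8100 * 0.95743255 * 0.32828514 = 3.1192


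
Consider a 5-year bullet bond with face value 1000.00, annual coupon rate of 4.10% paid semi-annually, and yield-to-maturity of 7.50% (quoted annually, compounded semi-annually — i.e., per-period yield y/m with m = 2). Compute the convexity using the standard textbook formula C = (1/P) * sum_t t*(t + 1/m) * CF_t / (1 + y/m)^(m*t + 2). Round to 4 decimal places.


Answer: Convexity = 22.3848

Derivation:
Coupon per period c = face * coupon_rate / m = 20.500000
Periods per year m = 2; per-period yield y/m = 0.037500
Number of cashflows N = 10
Cashflows (t years, CF_t, discount factor 1/(1+y/m)^(m*t), PV):
  t = 0.5000: CF_t = 20.500000, DF = 0.963855, PV = 19.759036
  t = 1.0000: CF_t = 20.500000, DF = 0.929017, PV = 19.044854
  t = 1.5000: CF_t = 20.500000, DF = 0.895438, PV = 18.356486
  t = 2.0000: CF_t = 20.500000, DF = 0.863073, PV = 17.692998
  t = 2.5000: CF_t = 20.500000, DF = 0.831878, PV = 17.053492
  t = 3.0000: CF_t = 20.500000, DF = 0.801810, PV = 16.437101
  t = 3.5000: CF_t = 20.500000, DF = 0.772829, PV = 15.842989
  t = 4.0000: CF_t = 20.500000, DF = 0.744895, PV = 15.270351
  t = 4.5000: CF_t = 20.500000, DF = 0.717971, PV = 14.718411
  t = 5.0000: CF_t = 1020.500000, DF = 0.692020, PV = 706.206898
Price P = sum_t PV_t = 860.382617
Convexity numerator sum_t t*(t + 1/m) * CF_t / (1+y/m)^(m*t + 2):
  t = 0.5000: term = 9.178243
  t = 1.0000: term = 26.539498
  t = 1.5000: term = 51.160477
  t = 2.0000: term = 82.185506
  t = 2.5000: term = 118.822418
  t = 3.0000: term = 160.338685
  t = 3.5000: term = 206.057748
  t = 4.0000: term = 255.355556
  t = 4.5000: term = 307.657297
  t = 5.0000: term = 18042.156194
Convexity = (1/P) * sum = 19259.451622 / 860.382617 = 22.384752


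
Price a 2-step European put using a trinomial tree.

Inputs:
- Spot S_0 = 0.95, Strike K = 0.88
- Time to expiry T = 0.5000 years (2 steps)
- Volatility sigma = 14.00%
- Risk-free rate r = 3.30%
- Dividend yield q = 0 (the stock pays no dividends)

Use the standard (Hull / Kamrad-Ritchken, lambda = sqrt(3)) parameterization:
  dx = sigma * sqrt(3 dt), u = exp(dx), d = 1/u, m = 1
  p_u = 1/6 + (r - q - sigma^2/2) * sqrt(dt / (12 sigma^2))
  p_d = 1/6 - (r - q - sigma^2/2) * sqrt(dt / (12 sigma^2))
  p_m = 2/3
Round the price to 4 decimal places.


dt = T/N = 0.250000; dx = sigma*sqrt(3*dt) = 0.121244
u = exp(dx) = 1.128900; d = 1/u = 0.885818
p_u = 0.190585, p_m = 0.666667, p_d = 0.142748
Discount per step: exp(-r*dt) = 0.991784
Stock lattice S(k, j) with j the centered position index:
  k=0: S(0,+0) = 0.9500
  k=1: S(1,-1) = 0.8415; S(1,+0) = 0.9500; S(1,+1) = 1.0725
  k=2: S(2,-2) = 0.7454; S(2,-1) = 0.8415; S(2,+0) = 0.9500; S(2,+1) = 1.0725; S(2,+2) = 1.2107
Terminal payoffs V(N, j) = max(K - S_T, 0):
  V(2,-2) = 0.134560; V(2,-1) = 0.038473; V(2,+0) = 0.000000; V(2,+1) = 0.000000; V(2,+2) = 0.000000
Backward induction: V(k, j) = exp(-r*dt) * [p_u * V(k+1, j+1) + p_m * V(k+1, j) + p_d * V(k+1, j-1)]
  V(1,-1) = exp(-r*dt) * [p_u*0.000000 + p_m*0.038473 + p_d*0.134560] = 0.044488
  V(1,+0) = exp(-r*dt) * [p_u*0.000000 + p_m*0.000000 + p_d*0.038473] = 0.005447
  V(1,+1) = exp(-r*dt) * [p_u*0.000000 + p_m*0.000000 + p_d*0.000000] = 0.000000
  V(0,+0) = exp(-r*dt) * [p_u*0.000000 + p_m*0.005447 + p_d*0.044488] = 0.009900

Answer: Price = V(0,0) = 0.0099


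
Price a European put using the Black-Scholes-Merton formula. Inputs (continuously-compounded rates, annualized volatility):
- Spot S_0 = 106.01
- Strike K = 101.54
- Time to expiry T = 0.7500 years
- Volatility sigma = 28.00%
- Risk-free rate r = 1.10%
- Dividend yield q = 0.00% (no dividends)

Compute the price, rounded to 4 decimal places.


Answer: Price = 7.5436

Derivation:
d1 = (ln(S/K) + (r - q + 0.5*sigma^2) * T) / (sigma * sqrt(T)) = 0.33292746
d2 = d1 - sigma * sqrt(T) = 0.09044035
exp(-rT) = 0.99178394; exp(-qT) = 1.00000000
P = K * exp(-rT) * N(-d2) - S_0 * exp(-qT) * N(-d1)
N(-d1) = 0.36959452; N(-d2) = 0.46396865
P = 101.5400 * 0.99178394 * 0.46396865 - 106.0100 * 1.00000000 * 0.36959452 = 7.5436


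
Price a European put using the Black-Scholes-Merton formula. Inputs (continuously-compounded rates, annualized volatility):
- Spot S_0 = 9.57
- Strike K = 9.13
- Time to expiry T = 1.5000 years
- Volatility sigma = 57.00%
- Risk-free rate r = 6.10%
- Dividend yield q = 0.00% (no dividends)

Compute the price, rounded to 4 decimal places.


d1 = (ln(S/K) + (r - q + 0.5*sigma^2) * T) / (sigma * sqrt(T)) = 0.54754334
d2 = d1 - sigma * sqrt(T) = -0.15056124
exp(-rT) = 0.91256132; exp(-qT) = 1.00000000
P = K * exp(-rT) * N(-d2) - S_0 * exp(-qT) * N(-d1)
N(-d1) = 0.29200275; N(-d2) = 0.55983908
P = 9.1300 * 0.91256132 * 0.55983908 - 9.5700 * 1.00000000 * 0.29200275 = 1.8699

Answer: Price = 1.8699


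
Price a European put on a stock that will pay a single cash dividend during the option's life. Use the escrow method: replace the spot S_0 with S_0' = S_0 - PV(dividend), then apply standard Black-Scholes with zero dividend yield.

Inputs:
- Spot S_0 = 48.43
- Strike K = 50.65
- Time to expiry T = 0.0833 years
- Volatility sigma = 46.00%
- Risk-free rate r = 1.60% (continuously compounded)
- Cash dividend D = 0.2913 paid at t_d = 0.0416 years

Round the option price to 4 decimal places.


Answer: Price = 4.0136

Derivation:
PV(D) = D * exp(-r * t_d) = 0.2913 * 0.99933462 = 0.29110618
S_0' = S_0 - PV(D) = 48.4300 - 0.29110618 = 48.13889382
d1 = (ln(S_0'/K) + (r + sigma^2/2)*T) / (sigma*sqrt(T)) = -0.30658037
d2 = d1 - sigma*sqrt(T) = -0.43934437
exp(-rT) = 0.99866809
N(-d1) = 0.62041860; N(-d2) = 0.66979399
P = K * exp(-rT) * N(-d2) - S_0' * N(-d1) = 50.6500 * 0.99866809 * 0.66979399 - 48.13889382 * 0.62041860 = 4.0136


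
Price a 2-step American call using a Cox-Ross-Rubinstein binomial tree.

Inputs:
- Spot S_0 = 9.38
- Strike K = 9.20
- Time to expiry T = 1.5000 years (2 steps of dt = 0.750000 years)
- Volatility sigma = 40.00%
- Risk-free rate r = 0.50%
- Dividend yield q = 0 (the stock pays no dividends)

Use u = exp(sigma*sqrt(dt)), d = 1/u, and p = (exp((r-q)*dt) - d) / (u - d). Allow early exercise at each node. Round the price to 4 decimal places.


Answer: Price = V(0,0) = 1.7563

Derivation:
dt = T/N = 0.750000
u = exp(sigma*sqrt(dt)) = 1.413982; d = 1/u = 0.707222
p = (exp((r-q)*dt) - d) / (u - d) = 0.419569
Discount per step: exp(-r*dt) = 0.996257
Stock lattice S(k, i) with i counting down-moves:
  k=0: S(0,0) = 9.3800
  k=1: S(1,0) = 13.2632; S(1,1) = 6.6337
  k=2: S(2,0) = 18.7539; S(2,1) = 9.3800; S(2,2) = 4.6915
Terminal payoffs V(N, i) = max(S_T - K, 0):
  V(2,0) = 9.553869; V(2,1) = 0.180000; V(2,2) = 0.000000
Backward induction: V(k, i) = exp(-r*dt) * [p * V(k+1, i) + (1-p) * V(k+1, i+1)]; then take max(V_cont, immediate exercise) for American.
  V(1,0) = exp(-r*dt) * [p*9.553869 + (1-p)*0.180000] = 4.097591; exercise = 4.063155; V(1,0) = max -> 4.097591
  V(1,1) = exp(-r*dt) * [p*0.180000 + (1-p)*0.000000] = 0.075240; exercise = 0.000000; V(1,1) = max -> 0.075240
  V(0,0) = exp(-r*dt) * [p*4.097591 + (1-p)*0.075240] = 1.756295; exercise = 0.180000; V(0,0) = max -> 1.756295


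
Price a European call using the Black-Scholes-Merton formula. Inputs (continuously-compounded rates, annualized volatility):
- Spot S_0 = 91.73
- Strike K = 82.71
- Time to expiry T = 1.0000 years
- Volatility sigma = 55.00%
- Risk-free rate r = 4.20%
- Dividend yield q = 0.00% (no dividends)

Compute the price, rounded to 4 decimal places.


d1 = (ln(S/K) + (r - q + 0.5*sigma^2) * T) / (sigma * sqrt(T)) = 0.53956176
d2 = d1 - sigma * sqrt(T) = -0.01043824
exp(-rT) = 0.95886978; exp(-qT) = 1.00000000
C = S_0 * exp(-qT) * N(d1) - K * exp(-rT) * N(d2)
N(d1) = 0.70525035; N(d2) = 0.49583582
C = 91.7300 * 1.00000000 * 0.70525035 - 82.7100 * 0.95886978 * 0.49583582 = 25.3688

Answer: Price = 25.3688


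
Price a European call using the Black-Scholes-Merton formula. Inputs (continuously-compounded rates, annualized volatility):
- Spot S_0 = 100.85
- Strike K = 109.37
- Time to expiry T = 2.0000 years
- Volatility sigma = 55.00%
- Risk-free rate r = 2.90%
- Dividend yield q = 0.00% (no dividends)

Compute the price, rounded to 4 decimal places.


d1 = (ln(S/K) + (r - q + 0.5*sigma^2) * T) / (sigma * sqrt(T)) = 0.35920720
d2 = d1 - sigma * sqrt(T) = -0.41861025
exp(-rT) = 0.94364995; exp(-qT) = 1.00000000
C = S_0 * exp(-qT) * N(d1) - K * exp(-rT) * N(d2)
N(d1) = 0.64027996; N(d2) = 0.33775050
C = 100.8500 * 1.00000000 * 0.64027996 - 109.3700 * 0.94364995 * 0.33775050 = 29.7140

Answer: Price = 29.7140


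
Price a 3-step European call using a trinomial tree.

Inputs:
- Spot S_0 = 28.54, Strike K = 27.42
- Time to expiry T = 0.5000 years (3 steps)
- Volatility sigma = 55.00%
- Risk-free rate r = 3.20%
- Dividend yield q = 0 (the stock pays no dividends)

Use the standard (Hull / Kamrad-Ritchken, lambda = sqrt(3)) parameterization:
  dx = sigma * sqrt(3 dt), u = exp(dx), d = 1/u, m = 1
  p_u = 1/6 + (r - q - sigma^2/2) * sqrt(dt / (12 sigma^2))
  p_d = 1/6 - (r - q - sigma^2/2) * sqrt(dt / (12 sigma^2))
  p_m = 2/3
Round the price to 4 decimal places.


dt = T/N = 0.166667; dx = sigma*sqrt(3*dt) = 0.388909
u = exp(dx) = 1.475370; d = 1/u = 0.677796
p_u = 0.141114, p_m = 0.666667, p_d = 0.192219
Discount per step: exp(-r*dt) = 0.994681
Stock lattice S(k, j) with j the centered position index:
  k=0: S(0,+0) = 28.5400
  k=1: S(1,-1) = 19.3443; S(1,+0) = 28.5400; S(1,+1) = 42.1071
  k=2: S(2,-2) = 13.1115; S(2,-1) = 19.3443; S(2,+0) = 28.5400; S(2,+1) = 42.1071; S(2,+2) = 62.1235
  k=3: S(3,-3) = 8.8869; S(3,-2) = 13.1115; S(3,-1) = 19.3443; S(3,+0) = 28.5400; S(3,+1) = 42.1071; S(3,+2) = 62.1235; S(3,+3) = 91.6551
Terminal payoffs V(N, j) = max(S_T - K, 0):
  V(3,-3) = 0.000000; V(3,-2) = 0.000000; V(3,-1) = 0.000000; V(3,+0) = 1.120000; V(3,+1) = 14.687057; V(3,+2) = 34.703483; V(3,+3) = 64.235117
Backward induction: V(k, j) = exp(-r*dt) * [p_u * V(k+1, j+1) + p_m * V(k+1, j) + p_d * V(k+1, j-1)]
  V(2,-2) = exp(-r*dt) * [p_u*0.000000 + p_m*0.000000 + p_d*0.000000] = 0.000000
  V(2,-1) = exp(-r*dt) * [p_u*1.120000 + p_m*0.000000 + p_d*0.000000] = 0.157207
  V(2,+0) = exp(-r*dt) * [p_u*14.687057 + p_m*1.120000 + p_d*0.000000] = 2.804226
  V(2,+1) = exp(-r*dt) * [p_u*34.703483 + p_m*14.687057 + p_d*1.120000] = 14.824542
  V(2,+2) = exp(-r*dt) * [p_u*64.235117 + p_m*34.703483 + p_d*14.687057] = 34.836992
  V(1,-1) = exp(-r*dt) * [p_u*2.804226 + p_m*0.157207 + p_d*0.000000] = 0.497859
  V(1,+0) = exp(-r*dt) * [p_u*14.824542 + p_m*2.804226 + p_d*0.157207] = 3.970426
  V(1,+1) = exp(-r*dt) * [p_u*34.836992 + p_m*14.824542 + p_d*2.804226] = 15.256469
  V(0,+0) = exp(-r*dt) * [p_u*15.256469 + p_m*3.970426 + p_d*0.497859] = 4.869516

Answer: Price = V(0,0) = 4.8695


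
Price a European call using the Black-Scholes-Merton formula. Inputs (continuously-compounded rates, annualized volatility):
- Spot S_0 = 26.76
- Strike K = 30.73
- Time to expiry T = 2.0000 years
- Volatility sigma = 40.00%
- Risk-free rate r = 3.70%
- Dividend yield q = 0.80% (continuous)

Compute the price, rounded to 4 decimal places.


d1 = (ln(S/K) + (r - q + 0.5*sigma^2) * T) / (sigma * sqrt(T)) = 0.14083598
d2 = d1 - sigma * sqrt(T) = -0.42484945
exp(-rT) = 0.92867169; exp(-qT) = 0.98412732
C = S_0 * exp(-qT) * N(d1) - K * exp(-rT) * N(d2)
N(d1) = 0.55600024; N(d2) = 0.33547321
C = 26.7600 * 0.98412732 * 0.55600024 - 30.7300 * 0.92867169 * 0.33547321 = 5.0686

Answer: Price = 5.0686


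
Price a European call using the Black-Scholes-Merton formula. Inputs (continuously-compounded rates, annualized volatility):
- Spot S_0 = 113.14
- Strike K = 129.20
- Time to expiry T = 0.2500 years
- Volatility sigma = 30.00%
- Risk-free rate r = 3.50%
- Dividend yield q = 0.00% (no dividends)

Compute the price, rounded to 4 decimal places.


d1 = (ln(S/K) + (r - q + 0.5*sigma^2) * T) / (sigma * sqrt(T)) = -0.75157068
d2 = d1 - sigma * sqrt(T) = -0.90157068
exp(-rT) = 0.99128817; exp(-qT) = 1.00000000
C = S_0 * exp(-qT) * N(d1) - K * exp(-rT) * N(d2)
N(d1) = 0.22615464; N(d2) = 0.18364249
C = 113.1400 * 1.00000000 * 0.22615464 - 129.2000 * 0.99128817 * 0.18364249 = 2.0672

Answer: Price = 2.0672


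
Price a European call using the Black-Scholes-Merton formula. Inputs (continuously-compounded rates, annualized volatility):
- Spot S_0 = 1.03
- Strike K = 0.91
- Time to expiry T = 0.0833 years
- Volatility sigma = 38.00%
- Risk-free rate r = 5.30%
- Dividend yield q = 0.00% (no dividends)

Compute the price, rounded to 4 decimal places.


d1 = (ln(S/K) + (r - q + 0.5*sigma^2) * T) / (sigma * sqrt(T)) = 1.22451899
d2 = d1 - sigma * sqrt(T) = 1.11484438
exp(-rT) = 0.99559483; exp(-qT) = 1.00000000
C = S_0 * exp(-qT) * N(d1) - K * exp(-rT) * N(d2)
N(d1) = 0.88962175; N(d2) = 0.86754144
C = 1.0300 * 1.00000000 * 0.88962175 - 0.9100 * 0.99559483 * 0.86754144 = 0.1303

Answer: Price = 0.1303


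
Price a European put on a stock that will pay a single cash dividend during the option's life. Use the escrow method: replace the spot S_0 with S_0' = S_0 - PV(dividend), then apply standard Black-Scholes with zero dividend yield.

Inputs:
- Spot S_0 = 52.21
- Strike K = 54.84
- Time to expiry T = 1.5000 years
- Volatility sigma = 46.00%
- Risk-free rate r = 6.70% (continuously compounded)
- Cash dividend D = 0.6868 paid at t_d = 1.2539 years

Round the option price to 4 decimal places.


PV(D) = D * exp(-r * t_d) = 0.6868 * 0.91942087 = 0.63145825
S_0' = S_0 - PV(D) = 52.2100 - 0.63145825 = 51.57854175
d1 = (ln(S_0'/K) + (r + sigma^2/2)*T) / (sigma*sqrt(T)) = 0.35124596
d2 = d1 - sigma*sqrt(T) = -0.21213669
exp(-rT) = 0.90438511
N(-d1) = 0.36270192; N(-d2) = 0.58399980
P = K * exp(-rT) * N(-d2) - S_0' * N(-d1) = 54.8400 * 0.90438511 * 0.58399980 - 51.57854175 * 0.36270192 = 10.2567

Answer: Price = 10.2567


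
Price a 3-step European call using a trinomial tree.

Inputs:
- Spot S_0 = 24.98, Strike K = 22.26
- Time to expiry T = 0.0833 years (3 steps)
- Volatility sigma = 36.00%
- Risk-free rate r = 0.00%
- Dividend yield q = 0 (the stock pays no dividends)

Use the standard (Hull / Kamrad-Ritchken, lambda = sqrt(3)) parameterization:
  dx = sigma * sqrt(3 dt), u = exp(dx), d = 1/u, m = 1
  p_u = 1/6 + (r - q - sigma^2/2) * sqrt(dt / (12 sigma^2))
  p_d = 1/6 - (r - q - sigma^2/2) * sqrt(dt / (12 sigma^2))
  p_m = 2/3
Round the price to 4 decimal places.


dt = T/N = 0.027767; dx = sigma*sqrt(3*dt) = 0.103902
u = exp(dx) = 1.109492; d = 1/u = 0.901313
p_u = 0.158008, p_m = 0.666667, p_d = 0.175325
Discount per step: exp(-r*dt) = 1.000000
Stock lattice S(k, j) with j the centered position index:
  k=0: S(0,+0) = 24.9800
  k=1: S(1,-1) = 22.5148; S(1,+0) = 24.9800; S(1,+1) = 27.7151
  k=2: S(2,-2) = 20.2929; S(2,-1) = 22.5148; S(2,+0) = 24.9800; S(2,+1) = 27.7151; S(2,+2) = 30.7497
  k=3: S(3,-3) = 18.2903; S(3,-2) = 20.2929; S(3,-1) = 22.5148; S(3,+0) = 24.9800; S(3,+1) = 27.7151; S(3,+2) = 30.7497; S(3,+3) = 34.1165
Terminal payoffs V(N, j) = max(S_T - K, 0):
  V(3,-3) = 0.000000; V(3,-2) = 0.000000; V(3,-1) = 0.254808; V(3,+0) = 2.720000; V(3,+1) = 5.455110; V(3,+2) = 8.489694; V(3,+3) = 11.856539
Backward induction: V(k, j) = exp(-r*dt) * [p_u * V(k+1, j+1) + p_m * V(k+1, j) + p_d * V(k+1, j-1)]
  V(2,-2) = exp(-r*dt) * [p_u*0.254808 + p_m*0.000000 + p_d*0.000000] = 0.040262
  V(2,-1) = exp(-r*dt) * [p_u*2.720000 + p_m*0.254808 + p_d*0.000000] = 0.599654
  V(2,+0) = exp(-r*dt) * [p_u*5.455110 + p_m*2.720000 + p_d*0.254808] = 2.719960
  V(2,+1) = exp(-r*dt) * [p_u*8.489694 + p_m*5.455110 + p_d*2.720000] = 5.455066
  V(2,+2) = exp(-r*dt) * [p_u*11.856539 + p_m*8.489694 + p_d*5.455110] = 8.489644
  V(1,-1) = exp(-r*dt) * [p_u*2.719960 + p_m*0.599654 + p_d*0.040262] = 0.836604
  V(1,+0) = exp(-r*dt) * [p_u*5.455066 + p_m*2.719960 + p_d*0.599654] = 2.780386
  V(1,+1) = exp(-r*dt) * [p_u*8.489644 + p_m*5.455066 + p_d*2.719960] = 5.455021
  V(0,+0) = exp(-r*dt) * [p_u*5.455021 + p_m*2.780386 + p_d*0.836604] = 2.862206

Answer: Price = V(0,0) = 2.8622


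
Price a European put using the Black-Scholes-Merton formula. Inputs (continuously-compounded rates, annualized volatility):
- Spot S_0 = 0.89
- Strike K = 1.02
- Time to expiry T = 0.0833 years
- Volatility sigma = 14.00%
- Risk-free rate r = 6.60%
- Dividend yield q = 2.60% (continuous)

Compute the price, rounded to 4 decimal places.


d1 = (ln(S/K) + (r - q + 0.5*sigma^2) * T) / (sigma * sqrt(T)) = -3.27146167
d2 = d1 - sigma * sqrt(T) = -3.31186810
exp(-rT) = 0.99451729; exp(-qT) = 0.99783654
P = K * exp(-rT) * N(-d2) - S_0 * exp(-qT) * N(-d1)
N(-d1) = 0.99946503; N(-d2) = 0.99953662
P = 1.0200 * 0.99451729 * 0.99953662 - 0.8900 * 0.99783654 * 0.99946503 = 0.1263

Answer: Price = 0.1263


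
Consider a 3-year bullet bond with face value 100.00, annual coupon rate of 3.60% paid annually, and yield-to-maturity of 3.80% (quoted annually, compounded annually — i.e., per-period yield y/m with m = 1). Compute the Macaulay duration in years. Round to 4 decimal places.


Answer: Macaulay duration = 2.8966 years

Derivation:
Coupon per period c = face * coupon_rate / m = 3.600000
Periods per year m = 1; per-period yield y/m = 0.038000
Number of cashflows N = 3
Cashflows (t years, CF_t, discount factor 1/(1+y/m)^(m*t), PV):
  t = 1.0000: CF_t = 3.600000, DF = 0.963391, PV = 3.468208
  t = 2.0000: CF_t = 3.600000, DF = 0.928122, PV = 3.341241
  t = 3.0000: CF_t = 103.600000, DF = 0.894145, PV = 92.633419
Price P = sum_t PV_t = 99.442868
Macaulay numerator sum_t t * PV_t:
  t * PV_t at t = 1.0000: 3.468208
  t * PV_t at t = 2.0000: 6.682482
  t * PV_t at t = 3.0000: 277.900258
Macaulay duration D = (sum_t t * PV_t) / P = 288.050948 / 99.442868 = 2.896648


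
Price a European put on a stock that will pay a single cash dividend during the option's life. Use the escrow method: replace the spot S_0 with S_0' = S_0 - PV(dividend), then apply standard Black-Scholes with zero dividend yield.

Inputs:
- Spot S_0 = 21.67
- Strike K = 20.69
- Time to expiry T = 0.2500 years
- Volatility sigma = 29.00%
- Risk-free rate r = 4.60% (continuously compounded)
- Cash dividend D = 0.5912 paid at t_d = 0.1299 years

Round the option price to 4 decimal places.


Answer: Price = 0.9119

Derivation:
PV(D) = D * exp(-r * t_d) = 0.5912 * 0.99404242 = 0.58767788
S_0' = S_0 - PV(D) = 21.6700 - 0.58767788 = 21.08232212
d1 = (ln(S_0'/K) + (r + sigma^2/2)*T) / (sigma*sqrt(T)) = 0.28135782
d2 = d1 - sigma*sqrt(T) = 0.13635782
exp(-rT) = 0.98856587
N(-d1) = 0.38921798; N(-d2) = 0.44576921
P = K * exp(-rT) * N(-d2) - S_0' * N(-d1) = 20.6900 * 0.98856587 * 0.44576921 - 21.08232212 * 0.38921798 = 0.9119
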